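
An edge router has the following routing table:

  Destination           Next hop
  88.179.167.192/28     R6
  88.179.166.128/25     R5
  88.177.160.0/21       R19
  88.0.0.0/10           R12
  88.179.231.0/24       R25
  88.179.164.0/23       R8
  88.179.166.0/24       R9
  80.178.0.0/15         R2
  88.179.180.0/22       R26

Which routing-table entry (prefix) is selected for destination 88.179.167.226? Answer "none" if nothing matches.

none

88.179.167.226 is outside every listed prefix and there is no default route.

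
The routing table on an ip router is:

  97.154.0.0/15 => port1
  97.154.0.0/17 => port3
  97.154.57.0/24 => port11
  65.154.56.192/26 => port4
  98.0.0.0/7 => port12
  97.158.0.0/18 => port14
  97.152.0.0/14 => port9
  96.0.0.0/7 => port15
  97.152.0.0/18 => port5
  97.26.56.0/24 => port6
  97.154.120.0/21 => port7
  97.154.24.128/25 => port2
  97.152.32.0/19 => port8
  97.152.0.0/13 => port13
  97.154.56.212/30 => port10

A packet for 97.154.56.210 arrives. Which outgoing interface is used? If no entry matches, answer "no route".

Routes whose prefix contains 97.154.56.210:
  96.0.0.0/7 (96.0.0.0 - 97.255.255.255) -> port15
  97.152.0.0/13 (97.152.0.0 - 97.159.255.255) -> port13
  97.152.0.0/14 (97.152.0.0 - 97.155.255.255) -> port9
  97.154.0.0/15 (97.154.0.0 - 97.155.255.255) -> port1
  97.154.0.0/17 (97.154.0.0 - 97.154.127.255) -> port3
More-specific entries that do NOT match:
  97.154.56.212/30 (97.154.56.212 - 97.154.56.215) does not contain 97.154.56.210
  65.154.56.192/26 (65.154.56.192 - 65.154.56.255) does not contain 97.154.56.210
  97.154.24.128/25 (97.154.24.128 - 97.154.24.255) does not contain 97.154.56.210
  97.154.57.0/24 (97.154.57.0 - 97.154.57.255) does not contain 97.154.56.210
  97.26.56.0/24 (97.26.56.0 - 97.26.56.255) does not contain 97.154.56.210
  97.154.120.0/21 (97.154.120.0 - 97.154.127.255) does not contain 97.154.56.210
  97.152.32.0/19 (97.152.32.0 - 97.152.63.255) does not contain 97.154.56.210
  97.158.0.0/18 (97.158.0.0 - 97.158.63.255) does not contain 97.154.56.210
  97.152.0.0/18 (97.152.0.0 - 97.152.63.255) does not contain 97.154.56.210
Longest matching prefix is /17 -> interface port3.

port3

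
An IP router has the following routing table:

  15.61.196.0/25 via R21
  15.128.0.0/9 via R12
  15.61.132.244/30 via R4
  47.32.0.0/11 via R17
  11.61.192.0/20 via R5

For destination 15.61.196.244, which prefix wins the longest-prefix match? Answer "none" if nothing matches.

15.61.196.244 is outside every listed prefix and there is no default route.

none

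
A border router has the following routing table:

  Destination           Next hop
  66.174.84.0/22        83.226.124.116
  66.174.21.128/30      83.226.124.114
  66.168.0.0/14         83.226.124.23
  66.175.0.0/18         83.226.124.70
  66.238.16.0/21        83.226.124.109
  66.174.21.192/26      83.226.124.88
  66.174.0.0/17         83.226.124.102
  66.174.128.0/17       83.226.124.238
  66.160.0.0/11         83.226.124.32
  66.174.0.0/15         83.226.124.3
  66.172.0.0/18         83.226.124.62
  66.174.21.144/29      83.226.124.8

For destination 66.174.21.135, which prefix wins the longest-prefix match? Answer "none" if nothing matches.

Entries matching 66.174.21.135:
  66.160.0.0/11 (66.160.0.0 - 66.191.255.255)
  66.174.0.0/15 (66.174.0.0 - 66.175.255.255)
  66.174.0.0/17 (66.174.0.0 - 66.174.127.255)
Most specific is 66.174.0.0/17.

66.174.0.0/17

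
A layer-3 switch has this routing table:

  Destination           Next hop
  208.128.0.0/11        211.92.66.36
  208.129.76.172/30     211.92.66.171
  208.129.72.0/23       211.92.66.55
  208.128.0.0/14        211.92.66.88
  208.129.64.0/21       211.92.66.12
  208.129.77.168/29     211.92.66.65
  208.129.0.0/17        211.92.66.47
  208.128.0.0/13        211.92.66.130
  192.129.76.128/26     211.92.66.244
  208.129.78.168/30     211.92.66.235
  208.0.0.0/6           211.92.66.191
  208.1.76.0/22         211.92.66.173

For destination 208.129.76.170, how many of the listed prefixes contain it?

Prefixes containing 208.129.76.170:
  208.0.0.0/6 (208.0.0.0 - 211.255.255.255)
  208.128.0.0/11 (208.128.0.0 - 208.159.255.255)
  208.128.0.0/13 (208.128.0.0 - 208.135.255.255)
  208.128.0.0/14 (208.128.0.0 - 208.131.255.255)
  208.129.0.0/17 (208.129.0.0 - 208.129.127.255)
Total matching entries: 5.

5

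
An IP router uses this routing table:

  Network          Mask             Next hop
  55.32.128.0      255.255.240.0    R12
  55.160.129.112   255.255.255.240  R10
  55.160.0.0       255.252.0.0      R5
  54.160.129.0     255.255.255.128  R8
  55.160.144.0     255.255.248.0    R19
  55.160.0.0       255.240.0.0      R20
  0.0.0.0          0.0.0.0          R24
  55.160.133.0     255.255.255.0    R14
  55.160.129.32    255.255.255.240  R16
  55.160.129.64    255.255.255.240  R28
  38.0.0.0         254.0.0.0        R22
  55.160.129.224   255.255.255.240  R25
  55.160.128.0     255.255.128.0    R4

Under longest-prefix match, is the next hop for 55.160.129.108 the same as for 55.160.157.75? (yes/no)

55.160.129.108: longest match 55.160.128.0/17 -> R4
55.160.157.75: longest match 55.160.128.0/17 -> R4

yes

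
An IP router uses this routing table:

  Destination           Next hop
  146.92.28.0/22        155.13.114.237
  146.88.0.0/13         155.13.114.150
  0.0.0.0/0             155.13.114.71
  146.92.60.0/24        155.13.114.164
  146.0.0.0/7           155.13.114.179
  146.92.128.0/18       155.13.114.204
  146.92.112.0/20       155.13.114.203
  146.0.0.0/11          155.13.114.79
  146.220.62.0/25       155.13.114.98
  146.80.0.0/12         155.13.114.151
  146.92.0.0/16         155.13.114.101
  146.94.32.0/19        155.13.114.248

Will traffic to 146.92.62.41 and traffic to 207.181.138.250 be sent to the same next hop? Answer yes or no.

no

146.92.62.41: longest match 146.92.0.0/16 -> 155.13.114.101
207.181.138.250: longest match 0.0.0.0/0 -> 155.13.114.71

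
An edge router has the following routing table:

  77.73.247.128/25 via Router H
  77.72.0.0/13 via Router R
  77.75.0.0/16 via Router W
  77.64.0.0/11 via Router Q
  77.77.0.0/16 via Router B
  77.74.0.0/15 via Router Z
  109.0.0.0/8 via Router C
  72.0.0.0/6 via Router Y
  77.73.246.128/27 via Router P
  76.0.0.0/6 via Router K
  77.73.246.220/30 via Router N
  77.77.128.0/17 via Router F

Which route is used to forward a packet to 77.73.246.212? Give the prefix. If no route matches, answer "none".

77.72.0.0/13

Entries matching 77.73.246.212:
  76.0.0.0/6 (76.0.0.0 - 79.255.255.255)
  77.64.0.0/11 (77.64.0.0 - 77.95.255.255)
  77.72.0.0/13 (77.72.0.0 - 77.79.255.255)
Most specific is 77.72.0.0/13.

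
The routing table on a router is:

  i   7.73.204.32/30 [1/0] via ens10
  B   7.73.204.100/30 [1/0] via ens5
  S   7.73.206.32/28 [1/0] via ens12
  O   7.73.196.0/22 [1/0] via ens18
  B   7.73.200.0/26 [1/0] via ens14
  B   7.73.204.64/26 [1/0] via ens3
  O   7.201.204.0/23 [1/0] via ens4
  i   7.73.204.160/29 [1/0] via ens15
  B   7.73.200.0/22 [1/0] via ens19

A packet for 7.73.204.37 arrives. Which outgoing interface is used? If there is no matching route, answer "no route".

No entry's prefix contains 7.73.204.37; there is no default route.

no route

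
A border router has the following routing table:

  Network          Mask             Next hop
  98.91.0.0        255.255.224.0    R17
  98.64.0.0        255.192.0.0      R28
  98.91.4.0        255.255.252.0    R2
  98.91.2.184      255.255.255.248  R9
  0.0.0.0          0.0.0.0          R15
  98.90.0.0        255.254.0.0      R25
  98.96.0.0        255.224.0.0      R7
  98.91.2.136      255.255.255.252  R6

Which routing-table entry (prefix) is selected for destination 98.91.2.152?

98.91.0.0/19

Entries matching 98.91.2.152:
  0.0.0.0/0 (default, matches everything)
  98.64.0.0/10 (98.64.0.0 - 98.127.255.255)
  98.90.0.0/15 (98.90.0.0 - 98.91.255.255)
  98.91.0.0/19 (98.91.0.0 - 98.91.31.255)
Most specific is 98.91.0.0/19.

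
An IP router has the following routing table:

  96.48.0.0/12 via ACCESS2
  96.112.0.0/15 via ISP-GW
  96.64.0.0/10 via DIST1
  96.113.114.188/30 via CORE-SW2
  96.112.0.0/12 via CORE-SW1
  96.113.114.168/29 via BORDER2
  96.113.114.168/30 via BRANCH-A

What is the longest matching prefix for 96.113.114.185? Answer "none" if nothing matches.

96.112.0.0/15

Entries matching 96.113.114.185:
  96.64.0.0/10 (96.64.0.0 - 96.127.255.255)
  96.112.0.0/12 (96.112.0.0 - 96.127.255.255)
  96.112.0.0/15 (96.112.0.0 - 96.113.255.255)
Most specific is 96.112.0.0/15.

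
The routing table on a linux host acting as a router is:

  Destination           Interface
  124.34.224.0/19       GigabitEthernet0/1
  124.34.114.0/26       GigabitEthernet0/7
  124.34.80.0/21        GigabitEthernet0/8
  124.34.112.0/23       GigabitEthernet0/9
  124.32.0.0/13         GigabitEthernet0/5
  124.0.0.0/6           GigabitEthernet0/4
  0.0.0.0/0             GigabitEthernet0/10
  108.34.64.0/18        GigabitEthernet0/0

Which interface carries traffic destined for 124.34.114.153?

Routes whose prefix contains 124.34.114.153:
  0.0.0.0/0 (default, matches everything) -> GigabitEthernet0/10
  124.0.0.0/6 (124.0.0.0 - 127.255.255.255) -> GigabitEthernet0/4
  124.32.0.0/13 (124.32.0.0 - 124.39.255.255) -> GigabitEthernet0/5
More-specific entries that do NOT match:
  124.34.114.0/26 (124.34.114.0 - 124.34.114.63) does not contain 124.34.114.153
  124.34.112.0/23 (124.34.112.0 - 124.34.113.255) does not contain 124.34.114.153
  124.34.80.0/21 (124.34.80.0 - 124.34.87.255) does not contain 124.34.114.153
  124.34.224.0/19 (124.34.224.0 - 124.34.255.255) does not contain 124.34.114.153
  108.34.64.0/18 (108.34.64.0 - 108.34.127.255) does not contain 124.34.114.153
Longest matching prefix is /13 -> interface GigabitEthernet0/5.

GigabitEthernet0/5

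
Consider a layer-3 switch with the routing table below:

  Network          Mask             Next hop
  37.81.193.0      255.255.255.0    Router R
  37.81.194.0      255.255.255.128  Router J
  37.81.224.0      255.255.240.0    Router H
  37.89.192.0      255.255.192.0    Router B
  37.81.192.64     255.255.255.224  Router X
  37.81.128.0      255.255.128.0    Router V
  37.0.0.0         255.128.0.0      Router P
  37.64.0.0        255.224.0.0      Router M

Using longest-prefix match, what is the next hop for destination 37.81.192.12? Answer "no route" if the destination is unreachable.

Routes whose prefix contains 37.81.192.12:
  37.0.0.0/9 (37.0.0.0 - 37.127.255.255) -> Router P
  37.64.0.0/11 (37.64.0.0 - 37.95.255.255) -> Router M
  37.81.128.0/17 (37.81.128.0 - 37.81.255.255) -> Router V
More-specific entries that do NOT match:
  37.81.192.64/27 (37.81.192.64 - 37.81.192.95) does not contain 37.81.192.12
  37.81.194.0/25 (37.81.194.0 - 37.81.194.127) does not contain 37.81.192.12
  37.81.193.0/24 (37.81.193.0 - 37.81.193.255) does not contain 37.81.192.12
  37.81.224.0/20 (37.81.224.0 - 37.81.239.255) does not contain 37.81.192.12
  37.89.192.0/18 (37.89.192.0 - 37.89.255.255) does not contain 37.81.192.12
Longest matching prefix is /17 -> next hop Router V.

Router V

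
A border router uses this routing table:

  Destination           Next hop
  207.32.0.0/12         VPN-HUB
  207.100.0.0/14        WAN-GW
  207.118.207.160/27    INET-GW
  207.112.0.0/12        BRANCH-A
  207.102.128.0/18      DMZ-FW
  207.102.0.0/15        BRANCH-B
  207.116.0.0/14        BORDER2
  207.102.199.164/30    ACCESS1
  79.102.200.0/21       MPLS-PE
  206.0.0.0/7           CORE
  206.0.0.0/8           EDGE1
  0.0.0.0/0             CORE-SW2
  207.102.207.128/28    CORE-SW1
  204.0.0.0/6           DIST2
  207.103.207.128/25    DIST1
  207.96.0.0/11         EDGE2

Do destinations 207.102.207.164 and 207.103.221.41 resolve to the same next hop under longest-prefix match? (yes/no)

207.102.207.164: longest match 207.102.0.0/15 -> BRANCH-B
207.103.221.41: longest match 207.102.0.0/15 -> BRANCH-B

yes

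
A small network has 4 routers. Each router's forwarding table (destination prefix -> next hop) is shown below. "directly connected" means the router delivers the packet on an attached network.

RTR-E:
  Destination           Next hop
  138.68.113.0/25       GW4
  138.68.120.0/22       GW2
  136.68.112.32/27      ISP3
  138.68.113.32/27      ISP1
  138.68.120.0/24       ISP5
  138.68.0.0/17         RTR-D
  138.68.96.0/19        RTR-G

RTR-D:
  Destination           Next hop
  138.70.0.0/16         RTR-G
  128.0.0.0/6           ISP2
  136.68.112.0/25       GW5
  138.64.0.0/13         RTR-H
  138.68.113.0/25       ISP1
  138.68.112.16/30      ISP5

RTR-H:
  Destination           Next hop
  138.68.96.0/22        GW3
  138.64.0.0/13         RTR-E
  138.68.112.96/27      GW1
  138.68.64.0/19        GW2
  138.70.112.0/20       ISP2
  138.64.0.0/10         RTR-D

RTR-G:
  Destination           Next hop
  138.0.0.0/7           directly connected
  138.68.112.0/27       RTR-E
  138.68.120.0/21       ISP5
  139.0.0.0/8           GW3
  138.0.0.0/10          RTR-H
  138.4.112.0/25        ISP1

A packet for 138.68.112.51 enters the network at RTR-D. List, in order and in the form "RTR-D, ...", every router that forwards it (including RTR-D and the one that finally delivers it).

At RTR-D: longest match for 138.68.112.51 is 138.64.0.0/13 -> RTR-H
At RTR-H: longest match for 138.68.112.51 is 138.64.0.0/13 -> RTR-E
At RTR-E: longest match for 138.68.112.51 is 138.68.96.0/19 -> RTR-G
At RTR-G: longest match for 138.68.112.51 is 138.0.0.0/7 -> directly connected

RTR-D, RTR-H, RTR-E, RTR-G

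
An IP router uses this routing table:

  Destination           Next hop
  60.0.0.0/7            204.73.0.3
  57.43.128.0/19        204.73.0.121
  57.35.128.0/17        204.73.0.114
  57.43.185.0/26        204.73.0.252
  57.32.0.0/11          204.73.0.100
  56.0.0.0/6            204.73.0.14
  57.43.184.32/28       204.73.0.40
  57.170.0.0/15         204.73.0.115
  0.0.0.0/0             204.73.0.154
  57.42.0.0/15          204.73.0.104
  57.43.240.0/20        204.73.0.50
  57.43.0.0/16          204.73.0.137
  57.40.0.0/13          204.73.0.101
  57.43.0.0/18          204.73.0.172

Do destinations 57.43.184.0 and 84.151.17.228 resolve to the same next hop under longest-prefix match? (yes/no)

57.43.184.0: longest match 57.43.0.0/16 -> 204.73.0.137
84.151.17.228: longest match 0.0.0.0/0 -> 204.73.0.154

no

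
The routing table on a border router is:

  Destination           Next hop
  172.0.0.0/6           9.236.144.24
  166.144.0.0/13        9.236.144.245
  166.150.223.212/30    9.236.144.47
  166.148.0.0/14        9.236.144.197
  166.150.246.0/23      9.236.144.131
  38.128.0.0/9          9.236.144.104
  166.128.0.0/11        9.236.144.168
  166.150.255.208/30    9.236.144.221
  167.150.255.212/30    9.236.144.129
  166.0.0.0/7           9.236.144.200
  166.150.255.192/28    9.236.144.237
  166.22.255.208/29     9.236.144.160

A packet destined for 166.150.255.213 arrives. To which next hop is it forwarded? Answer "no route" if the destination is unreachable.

Routes whose prefix contains 166.150.255.213:
  166.0.0.0/7 (166.0.0.0 - 167.255.255.255) -> 9.236.144.200
  166.128.0.0/11 (166.128.0.0 - 166.159.255.255) -> 9.236.144.168
  166.144.0.0/13 (166.144.0.0 - 166.151.255.255) -> 9.236.144.245
  166.148.0.0/14 (166.148.0.0 - 166.151.255.255) -> 9.236.144.197
More-specific entries that do NOT match:
  166.150.223.212/30 (166.150.223.212 - 166.150.223.215) does not contain 166.150.255.213
  166.150.255.208/30 (166.150.255.208 - 166.150.255.211) does not contain 166.150.255.213
  167.150.255.212/30 (167.150.255.212 - 167.150.255.215) does not contain 166.150.255.213
  166.22.255.208/29 (166.22.255.208 - 166.22.255.215) does not contain 166.150.255.213
  166.150.255.192/28 (166.150.255.192 - 166.150.255.207) does not contain 166.150.255.213
  166.150.246.0/23 (166.150.246.0 - 166.150.247.255) does not contain 166.150.255.213
Longest matching prefix is /14 -> next hop 9.236.144.197.

9.236.144.197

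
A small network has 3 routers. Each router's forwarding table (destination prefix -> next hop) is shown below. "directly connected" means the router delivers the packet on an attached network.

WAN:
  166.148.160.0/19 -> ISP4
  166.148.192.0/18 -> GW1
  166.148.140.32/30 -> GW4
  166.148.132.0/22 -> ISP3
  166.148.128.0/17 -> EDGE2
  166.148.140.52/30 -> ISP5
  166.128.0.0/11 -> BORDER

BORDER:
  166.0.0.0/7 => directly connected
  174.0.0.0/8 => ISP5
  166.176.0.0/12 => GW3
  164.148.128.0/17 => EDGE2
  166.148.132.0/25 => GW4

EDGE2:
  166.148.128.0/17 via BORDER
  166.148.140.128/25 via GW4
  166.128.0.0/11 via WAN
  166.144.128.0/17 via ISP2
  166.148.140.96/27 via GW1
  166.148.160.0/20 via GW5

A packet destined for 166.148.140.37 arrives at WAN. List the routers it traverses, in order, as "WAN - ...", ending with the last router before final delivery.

WAN - EDGE2 - BORDER

At WAN: longest match for 166.148.140.37 is 166.148.128.0/17 -> EDGE2
At EDGE2: longest match for 166.148.140.37 is 166.148.128.0/17 -> BORDER
At BORDER: longest match for 166.148.140.37 is 166.0.0.0/7 -> directly connected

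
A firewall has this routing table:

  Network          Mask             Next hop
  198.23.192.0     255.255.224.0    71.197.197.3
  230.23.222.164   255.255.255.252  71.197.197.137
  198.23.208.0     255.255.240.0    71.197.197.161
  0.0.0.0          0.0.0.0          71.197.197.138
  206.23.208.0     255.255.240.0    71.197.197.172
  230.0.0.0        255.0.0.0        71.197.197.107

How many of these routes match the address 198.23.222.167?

Prefixes containing 198.23.222.167:
  0.0.0.0/0 (default, matches everything)
  198.23.192.0/19 (198.23.192.0 - 198.23.223.255)
  198.23.208.0/20 (198.23.208.0 - 198.23.223.255)
Total matching entries: 3.

3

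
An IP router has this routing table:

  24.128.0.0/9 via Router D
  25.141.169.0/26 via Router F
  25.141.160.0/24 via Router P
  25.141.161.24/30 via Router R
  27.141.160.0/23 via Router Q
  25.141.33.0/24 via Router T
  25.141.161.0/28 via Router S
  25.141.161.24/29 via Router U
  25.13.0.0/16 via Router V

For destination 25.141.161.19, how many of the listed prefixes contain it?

No listed prefix contains 25.141.161.19.
Total matching entries: 0.

0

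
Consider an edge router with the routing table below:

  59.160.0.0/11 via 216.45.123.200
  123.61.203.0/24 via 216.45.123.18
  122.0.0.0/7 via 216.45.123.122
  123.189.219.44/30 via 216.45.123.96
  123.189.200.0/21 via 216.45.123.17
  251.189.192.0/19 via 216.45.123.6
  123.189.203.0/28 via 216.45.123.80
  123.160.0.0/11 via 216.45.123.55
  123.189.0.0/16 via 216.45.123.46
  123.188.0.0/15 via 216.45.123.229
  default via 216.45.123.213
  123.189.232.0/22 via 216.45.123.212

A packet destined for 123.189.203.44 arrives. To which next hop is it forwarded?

Routes whose prefix contains 123.189.203.44:
  0.0.0.0/0 (default, matches everything) -> 216.45.123.213
  122.0.0.0/7 (122.0.0.0 - 123.255.255.255) -> 216.45.123.122
  123.160.0.0/11 (123.160.0.0 - 123.191.255.255) -> 216.45.123.55
  123.188.0.0/15 (123.188.0.0 - 123.189.255.255) -> 216.45.123.229
  123.189.0.0/16 (123.189.0.0 - 123.189.255.255) -> 216.45.123.46
  123.189.200.0/21 (123.189.200.0 - 123.189.207.255) -> 216.45.123.17
More-specific entries that do NOT match:
  123.189.219.44/30 (123.189.219.44 - 123.189.219.47) does not contain 123.189.203.44
  123.189.203.0/28 (123.189.203.0 - 123.189.203.15) does not contain 123.189.203.44
  123.61.203.0/24 (123.61.203.0 - 123.61.203.255) does not contain 123.189.203.44
  123.189.232.0/22 (123.189.232.0 - 123.189.235.255) does not contain 123.189.203.44
Longest matching prefix is /21 -> next hop 216.45.123.17.

216.45.123.17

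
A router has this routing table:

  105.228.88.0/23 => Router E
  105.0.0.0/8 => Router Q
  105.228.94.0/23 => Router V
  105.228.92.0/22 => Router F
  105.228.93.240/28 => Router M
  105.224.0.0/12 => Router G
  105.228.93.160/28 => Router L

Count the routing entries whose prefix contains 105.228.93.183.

Prefixes containing 105.228.93.183:
  105.0.0.0/8 (105.0.0.0 - 105.255.255.255)
  105.224.0.0/12 (105.224.0.0 - 105.239.255.255)
  105.228.92.0/22 (105.228.92.0 - 105.228.95.255)
Total matching entries: 3.

3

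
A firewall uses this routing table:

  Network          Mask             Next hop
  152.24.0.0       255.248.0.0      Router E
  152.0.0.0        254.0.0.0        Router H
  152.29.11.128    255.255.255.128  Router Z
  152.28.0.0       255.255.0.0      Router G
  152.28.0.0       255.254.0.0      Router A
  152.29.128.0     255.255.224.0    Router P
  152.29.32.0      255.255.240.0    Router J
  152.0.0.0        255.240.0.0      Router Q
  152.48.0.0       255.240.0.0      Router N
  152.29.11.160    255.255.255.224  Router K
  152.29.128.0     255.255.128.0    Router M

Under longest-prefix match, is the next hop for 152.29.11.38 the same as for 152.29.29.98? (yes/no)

yes

152.29.11.38: longest match 152.28.0.0/15 -> Router A
152.29.29.98: longest match 152.28.0.0/15 -> Router A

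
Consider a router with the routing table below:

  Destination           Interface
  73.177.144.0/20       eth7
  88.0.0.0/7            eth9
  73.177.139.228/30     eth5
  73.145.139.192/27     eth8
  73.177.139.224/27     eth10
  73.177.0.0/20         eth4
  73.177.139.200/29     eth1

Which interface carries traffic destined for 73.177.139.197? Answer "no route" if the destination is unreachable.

No entry's prefix contains 73.177.139.197; there is no default route.

no route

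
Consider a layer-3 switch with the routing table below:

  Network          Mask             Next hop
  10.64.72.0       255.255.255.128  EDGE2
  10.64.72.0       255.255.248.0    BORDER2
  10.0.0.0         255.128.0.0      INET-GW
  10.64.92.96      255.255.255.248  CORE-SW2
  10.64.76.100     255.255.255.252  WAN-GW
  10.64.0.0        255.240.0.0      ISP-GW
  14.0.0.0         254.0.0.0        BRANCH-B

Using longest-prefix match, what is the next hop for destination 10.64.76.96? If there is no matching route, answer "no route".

Routes whose prefix contains 10.64.76.96:
  10.0.0.0/9 (10.0.0.0 - 10.127.255.255) -> INET-GW
  10.64.0.0/12 (10.64.0.0 - 10.79.255.255) -> ISP-GW
  10.64.72.0/21 (10.64.72.0 - 10.64.79.255) -> BORDER2
More-specific entries that do NOT match:
  10.64.76.100/30 (10.64.76.100 - 10.64.76.103) does not contain 10.64.76.96
  10.64.92.96/29 (10.64.92.96 - 10.64.92.103) does not contain 10.64.76.96
  10.64.72.0/25 (10.64.72.0 - 10.64.72.127) does not contain 10.64.76.96
Longest matching prefix is /21 -> next hop BORDER2.

BORDER2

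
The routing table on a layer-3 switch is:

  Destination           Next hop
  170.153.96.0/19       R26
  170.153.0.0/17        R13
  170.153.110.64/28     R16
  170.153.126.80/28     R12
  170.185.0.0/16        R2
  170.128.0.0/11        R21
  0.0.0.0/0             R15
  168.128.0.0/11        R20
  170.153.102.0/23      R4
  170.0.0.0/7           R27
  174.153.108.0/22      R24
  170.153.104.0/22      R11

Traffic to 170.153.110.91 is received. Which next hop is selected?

Routes whose prefix contains 170.153.110.91:
  0.0.0.0/0 (default, matches everything) -> R15
  170.0.0.0/7 (170.0.0.0 - 171.255.255.255) -> R27
  170.128.0.0/11 (170.128.0.0 - 170.159.255.255) -> R21
  170.153.0.0/17 (170.153.0.0 - 170.153.127.255) -> R13
  170.153.96.0/19 (170.153.96.0 - 170.153.127.255) -> R26
More-specific entries that do NOT match:
  170.153.110.64/28 (170.153.110.64 - 170.153.110.79) does not contain 170.153.110.91
  170.153.126.80/28 (170.153.126.80 - 170.153.126.95) does not contain 170.153.110.91
  170.153.102.0/23 (170.153.102.0 - 170.153.103.255) does not contain 170.153.110.91
  174.153.108.0/22 (174.153.108.0 - 174.153.111.255) does not contain 170.153.110.91
  170.153.104.0/22 (170.153.104.0 - 170.153.107.255) does not contain 170.153.110.91
Longest matching prefix is /19 -> next hop R26.

R26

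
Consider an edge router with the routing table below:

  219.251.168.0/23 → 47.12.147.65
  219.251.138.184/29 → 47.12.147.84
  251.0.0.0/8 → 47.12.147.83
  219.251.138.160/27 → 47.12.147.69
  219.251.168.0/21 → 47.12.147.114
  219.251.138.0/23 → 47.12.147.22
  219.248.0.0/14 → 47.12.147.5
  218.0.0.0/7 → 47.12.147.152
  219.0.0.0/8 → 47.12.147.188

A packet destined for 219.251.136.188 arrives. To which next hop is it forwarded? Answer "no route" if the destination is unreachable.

Routes whose prefix contains 219.251.136.188:
  218.0.0.0/7 (218.0.0.0 - 219.255.255.255) -> 47.12.147.152
  219.0.0.0/8 (219.0.0.0 - 219.255.255.255) -> 47.12.147.188
  219.248.0.0/14 (219.248.0.0 - 219.251.255.255) -> 47.12.147.5
More-specific entries that do NOT match:
  219.251.138.184/29 (219.251.138.184 - 219.251.138.191) does not contain 219.251.136.188
  219.251.138.160/27 (219.251.138.160 - 219.251.138.191) does not contain 219.251.136.188
  219.251.168.0/23 (219.251.168.0 - 219.251.169.255) does not contain 219.251.136.188
  219.251.138.0/23 (219.251.138.0 - 219.251.139.255) does not contain 219.251.136.188
  219.251.168.0/21 (219.251.168.0 - 219.251.175.255) does not contain 219.251.136.188
Longest matching prefix is /14 -> next hop 47.12.147.5.

47.12.147.5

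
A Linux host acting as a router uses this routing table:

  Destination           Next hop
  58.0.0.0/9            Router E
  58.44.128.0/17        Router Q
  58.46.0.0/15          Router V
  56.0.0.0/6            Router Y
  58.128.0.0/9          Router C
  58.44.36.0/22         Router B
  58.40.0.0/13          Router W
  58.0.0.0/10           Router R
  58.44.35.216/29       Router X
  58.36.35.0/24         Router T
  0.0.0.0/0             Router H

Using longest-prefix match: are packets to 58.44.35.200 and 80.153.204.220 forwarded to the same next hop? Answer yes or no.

no

58.44.35.200: longest match 58.40.0.0/13 -> Router W
80.153.204.220: longest match 0.0.0.0/0 -> Router H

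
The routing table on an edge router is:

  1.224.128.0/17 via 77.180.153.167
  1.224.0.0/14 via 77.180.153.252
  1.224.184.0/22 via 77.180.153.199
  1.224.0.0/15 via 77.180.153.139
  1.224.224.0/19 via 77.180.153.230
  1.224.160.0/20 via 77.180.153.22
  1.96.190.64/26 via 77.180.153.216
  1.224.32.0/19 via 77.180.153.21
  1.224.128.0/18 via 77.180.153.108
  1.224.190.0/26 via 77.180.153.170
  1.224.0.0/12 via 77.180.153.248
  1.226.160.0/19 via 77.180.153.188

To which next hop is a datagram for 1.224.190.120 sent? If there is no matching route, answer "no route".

77.180.153.108

Routes whose prefix contains 1.224.190.120:
  1.224.0.0/12 (1.224.0.0 - 1.239.255.255) -> 77.180.153.248
  1.224.0.0/14 (1.224.0.0 - 1.227.255.255) -> 77.180.153.252
  1.224.0.0/15 (1.224.0.0 - 1.225.255.255) -> 77.180.153.139
  1.224.128.0/17 (1.224.128.0 - 1.224.255.255) -> 77.180.153.167
  1.224.128.0/18 (1.224.128.0 - 1.224.191.255) -> 77.180.153.108
More-specific entries that do NOT match:
  1.96.190.64/26 (1.96.190.64 - 1.96.190.127) does not contain 1.224.190.120
  1.224.190.0/26 (1.224.190.0 - 1.224.190.63) does not contain 1.224.190.120
  1.224.184.0/22 (1.224.184.0 - 1.224.187.255) does not contain 1.224.190.120
  1.224.160.0/20 (1.224.160.0 - 1.224.175.255) does not contain 1.224.190.120
  1.224.224.0/19 (1.224.224.0 - 1.224.255.255) does not contain 1.224.190.120
  1.224.32.0/19 (1.224.32.0 - 1.224.63.255) does not contain 1.224.190.120
  1.226.160.0/19 (1.226.160.0 - 1.226.191.255) does not contain 1.224.190.120
Longest matching prefix is /18 -> next hop 77.180.153.108.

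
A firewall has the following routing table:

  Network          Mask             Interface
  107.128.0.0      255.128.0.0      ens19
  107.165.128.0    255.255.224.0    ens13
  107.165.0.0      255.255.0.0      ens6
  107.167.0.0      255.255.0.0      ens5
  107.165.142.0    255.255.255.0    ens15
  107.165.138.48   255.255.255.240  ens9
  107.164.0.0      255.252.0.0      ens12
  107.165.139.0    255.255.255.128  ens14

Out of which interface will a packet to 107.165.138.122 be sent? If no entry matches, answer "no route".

Routes whose prefix contains 107.165.138.122:
  107.128.0.0/9 (107.128.0.0 - 107.255.255.255) -> ens19
  107.164.0.0/14 (107.164.0.0 - 107.167.255.255) -> ens12
  107.165.0.0/16 (107.165.0.0 - 107.165.255.255) -> ens6
  107.165.128.0/19 (107.165.128.0 - 107.165.159.255) -> ens13
More-specific entries that do NOT match:
  107.165.138.48/28 (107.165.138.48 - 107.165.138.63) does not contain 107.165.138.122
  107.165.139.0/25 (107.165.139.0 - 107.165.139.127) does not contain 107.165.138.122
  107.165.142.0/24 (107.165.142.0 - 107.165.142.255) does not contain 107.165.138.122
Longest matching prefix is /19 -> interface ens13.

ens13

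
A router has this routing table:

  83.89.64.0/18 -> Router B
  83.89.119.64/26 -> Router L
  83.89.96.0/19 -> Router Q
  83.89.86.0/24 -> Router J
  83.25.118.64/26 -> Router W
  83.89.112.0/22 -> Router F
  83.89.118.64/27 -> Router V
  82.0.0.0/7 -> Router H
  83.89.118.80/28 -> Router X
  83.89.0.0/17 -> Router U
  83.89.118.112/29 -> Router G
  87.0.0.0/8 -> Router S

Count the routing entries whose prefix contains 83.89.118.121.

4

Prefixes containing 83.89.118.121:
  82.0.0.0/7 (82.0.0.0 - 83.255.255.255)
  83.89.0.0/17 (83.89.0.0 - 83.89.127.255)
  83.89.64.0/18 (83.89.64.0 - 83.89.127.255)
  83.89.96.0/19 (83.89.96.0 - 83.89.127.255)
Total matching entries: 4.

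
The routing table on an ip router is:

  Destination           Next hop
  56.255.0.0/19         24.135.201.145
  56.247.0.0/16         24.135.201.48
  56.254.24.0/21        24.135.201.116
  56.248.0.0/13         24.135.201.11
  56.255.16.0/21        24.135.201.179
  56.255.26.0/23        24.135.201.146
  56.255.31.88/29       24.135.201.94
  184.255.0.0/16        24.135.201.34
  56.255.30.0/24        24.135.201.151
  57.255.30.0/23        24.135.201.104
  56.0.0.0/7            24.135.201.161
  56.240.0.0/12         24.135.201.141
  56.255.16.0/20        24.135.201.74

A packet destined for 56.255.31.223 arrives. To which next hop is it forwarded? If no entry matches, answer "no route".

Routes whose prefix contains 56.255.31.223:
  56.0.0.0/7 (56.0.0.0 - 57.255.255.255) -> 24.135.201.161
  56.240.0.0/12 (56.240.0.0 - 56.255.255.255) -> 24.135.201.141
  56.248.0.0/13 (56.248.0.0 - 56.255.255.255) -> 24.135.201.11
  56.255.0.0/19 (56.255.0.0 - 56.255.31.255) -> 24.135.201.145
  56.255.16.0/20 (56.255.16.0 - 56.255.31.255) -> 24.135.201.74
More-specific entries that do NOT match:
  56.255.31.88/29 (56.255.31.88 - 56.255.31.95) does not contain 56.255.31.223
  56.255.30.0/24 (56.255.30.0 - 56.255.30.255) does not contain 56.255.31.223
  56.255.26.0/23 (56.255.26.0 - 56.255.27.255) does not contain 56.255.31.223
  57.255.30.0/23 (57.255.30.0 - 57.255.31.255) does not contain 56.255.31.223
  56.254.24.0/21 (56.254.24.0 - 56.254.31.255) does not contain 56.255.31.223
  56.255.16.0/21 (56.255.16.0 - 56.255.23.255) does not contain 56.255.31.223
Longest matching prefix is /20 -> next hop 24.135.201.74.

24.135.201.74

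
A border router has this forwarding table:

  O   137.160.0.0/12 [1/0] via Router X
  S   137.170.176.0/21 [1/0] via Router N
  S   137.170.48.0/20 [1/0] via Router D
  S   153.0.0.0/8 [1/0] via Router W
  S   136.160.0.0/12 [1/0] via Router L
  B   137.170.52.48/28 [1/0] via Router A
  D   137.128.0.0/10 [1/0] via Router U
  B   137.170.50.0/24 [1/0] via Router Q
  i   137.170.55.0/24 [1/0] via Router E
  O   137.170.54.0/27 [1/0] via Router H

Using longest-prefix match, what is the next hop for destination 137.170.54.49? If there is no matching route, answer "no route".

Routes whose prefix contains 137.170.54.49:
  137.128.0.0/10 (137.128.0.0 - 137.191.255.255) -> Router U
  137.160.0.0/12 (137.160.0.0 - 137.175.255.255) -> Router X
  137.170.48.0/20 (137.170.48.0 - 137.170.63.255) -> Router D
More-specific entries that do NOT match:
  137.170.52.48/28 (137.170.52.48 - 137.170.52.63) does not contain 137.170.54.49
  137.170.54.0/27 (137.170.54.0 - 137.170.54.31) does not contain 137.170.54.49
  137.170.50.0/24 (137.170.50.0 - 137.170.50.255) does not contain 137.170.54.49
  137.170.55.0/24 (137.170.55.0 - 137.170.55.255) does not contain 137.170.54.49
  137.170.176.0/21 (137.170.176.0 - 137.170.183.255) does not contain 137.170.54.49
Longest matching prefix is /20 -> next hop Router D.

Router D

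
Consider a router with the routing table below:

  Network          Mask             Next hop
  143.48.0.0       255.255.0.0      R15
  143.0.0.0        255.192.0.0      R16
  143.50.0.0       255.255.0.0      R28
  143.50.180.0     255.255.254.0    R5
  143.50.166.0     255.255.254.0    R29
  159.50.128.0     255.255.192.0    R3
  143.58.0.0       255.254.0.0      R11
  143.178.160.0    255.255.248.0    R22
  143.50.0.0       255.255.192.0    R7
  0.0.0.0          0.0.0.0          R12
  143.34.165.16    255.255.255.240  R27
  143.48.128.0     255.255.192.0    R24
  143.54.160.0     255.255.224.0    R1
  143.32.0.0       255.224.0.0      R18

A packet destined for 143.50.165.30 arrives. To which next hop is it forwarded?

Routes whose prefix contains 143.50.165.30:
  0.0.0.0/0 (default, matches everything) -> R12
  143.0.0.0/10 (143.0.0.0 - 143.63.255.255) -> R16
  143.32.0.0/11 (143.32.0.0 - 143.63.255.255) -> R18
  143.50.0.0/16 (143.50.0.0 - 143.50.255.255) -> R28
More-specific entries that do NOT match:
  143.34.165.16/28 (143.34.165.16 - 143.34.165.31) does not contain 143.50.165.30
  143.50.180.0/23 (143.50.180.0 - 143.50.181.255) does not contain 143.50.165.30
  143.50.166.0/23 (143.50.166.0 - 143.50.167.255) does not contain 143.50.165.30
  143.178.160.0/21 (143.178.160.0 - 143.178.167.255) does not contain 143.50.165.30
  143.54.160.0/19 (143.54.160.0 - 143.54.191.255) does not contain 143.50.165.30
  159.50.128.0/18 (159.50.128.0 - 159.50.191.255) does not contain 143.50.165.30
  143.50.0.0/18 (143.50.0.0 - 143.50.63.255) does not contain 143.50.165.30
  143.48.128.0/18 (143.48.128.0 - 143.48.191.255) does not contain 143.50.165.30
Longest matching prefix is /16 -> next hop R28.

R28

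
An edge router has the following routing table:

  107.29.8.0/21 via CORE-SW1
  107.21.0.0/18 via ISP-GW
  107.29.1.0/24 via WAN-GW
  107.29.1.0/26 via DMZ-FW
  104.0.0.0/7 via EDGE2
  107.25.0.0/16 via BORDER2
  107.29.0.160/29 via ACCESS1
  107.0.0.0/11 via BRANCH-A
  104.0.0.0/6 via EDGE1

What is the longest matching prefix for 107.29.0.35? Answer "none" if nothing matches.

107.0.0.0/11

Entries matching 107.29.0.35:
  104.0.0.0/6 (104.0.0.0 - 107.255.255.255)
  107.0.0.0/11 (107.0.0.0 - 107.31.255.255)
Most specific is 107.0.0.0/11.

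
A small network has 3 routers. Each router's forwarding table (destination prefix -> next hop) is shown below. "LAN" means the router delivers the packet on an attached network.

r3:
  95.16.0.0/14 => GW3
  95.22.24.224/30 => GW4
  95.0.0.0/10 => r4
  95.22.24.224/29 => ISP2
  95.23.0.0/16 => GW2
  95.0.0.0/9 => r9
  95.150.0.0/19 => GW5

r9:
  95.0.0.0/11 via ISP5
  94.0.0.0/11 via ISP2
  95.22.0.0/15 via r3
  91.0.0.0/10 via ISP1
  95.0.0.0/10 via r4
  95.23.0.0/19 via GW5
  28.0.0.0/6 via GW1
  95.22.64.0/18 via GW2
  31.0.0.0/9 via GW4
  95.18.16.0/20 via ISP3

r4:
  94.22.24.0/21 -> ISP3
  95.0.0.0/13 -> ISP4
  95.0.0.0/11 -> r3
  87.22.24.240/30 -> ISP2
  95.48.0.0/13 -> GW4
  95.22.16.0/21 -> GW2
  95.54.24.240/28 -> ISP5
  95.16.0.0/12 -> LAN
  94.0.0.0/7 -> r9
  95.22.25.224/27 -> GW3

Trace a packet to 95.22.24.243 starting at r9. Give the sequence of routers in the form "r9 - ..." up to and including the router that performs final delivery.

r9 - r3 - r4

At r9: longest match for 95.22.24.243 is 95.22.0.0/15 -> r3
At r3: longest match for 95.22.24.243 is 95.0.0.0/10 -> r4
At r4: longest match for 95.22.24.243 is 95.16.0.0/12 -> LAN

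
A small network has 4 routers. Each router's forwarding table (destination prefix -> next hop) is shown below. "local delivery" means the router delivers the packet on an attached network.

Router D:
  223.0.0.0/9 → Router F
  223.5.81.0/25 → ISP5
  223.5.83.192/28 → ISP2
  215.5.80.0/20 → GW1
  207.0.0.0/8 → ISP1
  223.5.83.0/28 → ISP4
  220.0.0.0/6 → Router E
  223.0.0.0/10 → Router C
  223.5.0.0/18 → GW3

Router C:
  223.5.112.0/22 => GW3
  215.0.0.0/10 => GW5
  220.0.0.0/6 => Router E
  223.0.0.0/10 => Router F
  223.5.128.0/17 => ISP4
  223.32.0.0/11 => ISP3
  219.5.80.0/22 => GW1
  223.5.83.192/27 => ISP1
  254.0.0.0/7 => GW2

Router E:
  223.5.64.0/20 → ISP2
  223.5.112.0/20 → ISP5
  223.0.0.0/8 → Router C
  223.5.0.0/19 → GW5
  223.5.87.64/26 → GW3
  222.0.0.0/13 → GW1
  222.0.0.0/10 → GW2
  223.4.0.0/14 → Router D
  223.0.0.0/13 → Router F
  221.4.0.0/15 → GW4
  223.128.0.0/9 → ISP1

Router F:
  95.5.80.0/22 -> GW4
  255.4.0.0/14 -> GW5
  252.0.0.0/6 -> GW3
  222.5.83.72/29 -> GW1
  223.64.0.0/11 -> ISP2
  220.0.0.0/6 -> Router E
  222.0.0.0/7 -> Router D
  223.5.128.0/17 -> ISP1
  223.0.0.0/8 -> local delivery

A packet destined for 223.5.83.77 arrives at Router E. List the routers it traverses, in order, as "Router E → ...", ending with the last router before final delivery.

At Router E: longest match for 223.5.83.77 is 223.4.0.0/14 -> Router D
At Router D: longest match for 223.5.83.77 is 223.0.0.0/10 -> Router C
At Router C: longest match for 223.5.83.77 is 223.0.0.0/10 -> Router F
At Router F: longest match for 223.5.83.77 is 223.0.0.0/8 -> local delivery

Router E → Router D → Router C → Router F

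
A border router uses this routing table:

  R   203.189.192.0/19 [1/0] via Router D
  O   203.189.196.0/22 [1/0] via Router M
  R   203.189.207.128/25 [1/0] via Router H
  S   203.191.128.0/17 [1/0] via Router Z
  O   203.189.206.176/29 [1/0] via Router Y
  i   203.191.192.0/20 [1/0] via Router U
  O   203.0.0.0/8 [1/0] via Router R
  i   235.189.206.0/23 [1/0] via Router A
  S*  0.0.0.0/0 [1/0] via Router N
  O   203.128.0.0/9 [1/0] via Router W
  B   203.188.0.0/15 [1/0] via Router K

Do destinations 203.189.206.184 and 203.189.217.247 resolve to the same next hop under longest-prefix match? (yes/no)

203.189.206.184: longest match 203.189.192.0/19 -> Router D
203.189.217.247: longest match 203.189.192.0/19 -> Router D

yes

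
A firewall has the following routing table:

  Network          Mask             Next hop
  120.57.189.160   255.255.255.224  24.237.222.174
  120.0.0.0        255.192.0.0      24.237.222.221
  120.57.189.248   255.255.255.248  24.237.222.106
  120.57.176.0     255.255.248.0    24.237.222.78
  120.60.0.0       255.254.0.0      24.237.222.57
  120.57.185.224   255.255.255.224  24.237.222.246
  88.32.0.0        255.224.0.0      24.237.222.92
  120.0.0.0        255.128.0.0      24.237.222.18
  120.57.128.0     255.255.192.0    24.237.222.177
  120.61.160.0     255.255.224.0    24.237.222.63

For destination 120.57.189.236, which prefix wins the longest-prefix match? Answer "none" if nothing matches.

120.57.128.0/18

Entries matching 120.57.189.236:
  120.0.0.0/9 (120.0.0.0 - 120.127.255.255)
  120.0.0.0/10 (120.0.0.0 - 120.63.255.255)
  120.57.128.0/18 (120.57.128.0 - 120.57.191.255)
Most specific is 120.57.128.0/18.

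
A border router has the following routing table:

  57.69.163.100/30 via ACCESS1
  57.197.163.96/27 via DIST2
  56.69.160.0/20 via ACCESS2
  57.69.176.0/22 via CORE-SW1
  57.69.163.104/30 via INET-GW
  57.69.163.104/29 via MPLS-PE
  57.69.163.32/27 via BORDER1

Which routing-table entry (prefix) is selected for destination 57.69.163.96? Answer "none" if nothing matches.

none

57.69.163.96 is outside every listed prefix and there is no default route.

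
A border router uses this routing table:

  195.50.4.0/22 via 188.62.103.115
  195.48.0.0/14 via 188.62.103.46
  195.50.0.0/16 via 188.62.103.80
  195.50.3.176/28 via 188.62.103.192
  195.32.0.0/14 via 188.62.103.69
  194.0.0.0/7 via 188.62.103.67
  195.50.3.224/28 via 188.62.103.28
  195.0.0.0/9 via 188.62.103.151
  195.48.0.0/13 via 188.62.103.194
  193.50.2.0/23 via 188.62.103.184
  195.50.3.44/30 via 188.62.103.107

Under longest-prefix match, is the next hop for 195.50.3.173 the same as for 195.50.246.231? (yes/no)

195.50.3.173: longest match 195.50.0.0/16 -> 188.62.103.80
195.50.246.231: longest match 195.50.0.0/16 -> 188.62.103.80

yes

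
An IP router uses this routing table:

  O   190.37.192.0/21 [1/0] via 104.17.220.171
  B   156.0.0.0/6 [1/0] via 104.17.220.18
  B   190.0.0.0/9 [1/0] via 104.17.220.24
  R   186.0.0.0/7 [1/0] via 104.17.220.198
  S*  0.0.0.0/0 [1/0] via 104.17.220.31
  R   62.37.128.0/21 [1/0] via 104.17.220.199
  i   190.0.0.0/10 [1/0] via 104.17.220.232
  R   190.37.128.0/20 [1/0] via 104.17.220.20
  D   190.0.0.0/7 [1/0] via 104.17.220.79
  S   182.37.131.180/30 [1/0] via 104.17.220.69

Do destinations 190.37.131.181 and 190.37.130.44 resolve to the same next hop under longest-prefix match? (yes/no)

yes

190.37.131.181: longest match 190.37.128.0/20 -> 104.17.220.20
190.37.130.44: longest match 190.37.128.0/20 -> 104.17.220.20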